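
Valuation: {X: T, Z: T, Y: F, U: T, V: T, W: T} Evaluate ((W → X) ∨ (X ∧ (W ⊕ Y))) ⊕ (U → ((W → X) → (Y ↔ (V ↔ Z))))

T

W → X = T → T = T
W ⊕ Y = T ⊕ F = T
X ∧ (W ⊕ Y) = T ∧ T = T
(W → X) ∨ (X ∧ (W ⊕ Y)) = T ∨ T = T
W → X = T → T = T
V ↔ Z = T ↔ T = T
Y ↔ (V ↔ Z) = F ↔ T = F
(W → X) → (Y ↔ (V ↔ Z)) = T → F = F
U → ((W → X) → (Y ↔ (V ↔ Z))) = T → F = F
((W → X) ∨ (X ∧ (W ⊕ Y))) ⊕ (U → ((W → X) → (Y ↔ (V ↔ Z)))) = T ⊕ F = T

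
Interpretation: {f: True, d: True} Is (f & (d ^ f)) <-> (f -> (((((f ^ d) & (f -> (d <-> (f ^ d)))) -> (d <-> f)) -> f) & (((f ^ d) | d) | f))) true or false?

False

d ^ f = True ^ True = False
f & (d ^ f) = True & False = False
f ^ d = True ^ True = False
f ^ d = True ^ True = False
d <-> (f ^ d) = True <-> False = False
f -> (d <-> (f ^ d)) = True -> False = False
(f ^ d) & (f -> (d <-> (f ^ d))) = False & False = False
d <-> f = True <-> True = True
((f ^ d) & (f -> (d <-> (f ^ d)))) -> (d <-> f) = False -> True = True
(((f ^ d) & (f -> (d <-> (f ^ d)))) -> (d <-> f)) -> f = True -> True = True
f ^ d = True ^ True = False
(f ^ d) | d = False | True = True
((f ^ d) | d) | f = True | True = True
((((f ^ d) & (f -> (d <-> (f ^ d)))) -> (d <-> f)) -> f) & (((f ^ d) | d) | f) = True & True = True
f -> (((((f ^ d) & (f -> (d <-> (f ^ d)))) -> (d <-> f)) -> f) & (((f ^ d) | d) | f)) = True -> True = True
(f & (d ^ f)) <-> (f -> (((((f ^ d) & (f -> (d <-> (f ^ d)))) -> (d <-> f)) -> f) & (((f ^ d) | d) | f))) = False <-> True = False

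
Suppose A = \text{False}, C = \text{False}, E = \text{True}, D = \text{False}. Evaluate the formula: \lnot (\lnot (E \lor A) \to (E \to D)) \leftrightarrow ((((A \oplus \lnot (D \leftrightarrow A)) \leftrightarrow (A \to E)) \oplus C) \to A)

E \lor A = \text{True} \lor \text{False} = \text{True}
\lnot (E \lor A) = \lnot \text{True} = \text{False}
E \to D = \text{True} \to \text{False} = \text{False}
\lnot (E \lor A) \to (E \to D) = \text{False} \to \text{False} = \text{True}
\lnot (\lnot (E \lor A) \to (E \to D)) = \lnot \text{True} = \text{False}
D \leftrightarrow A = \text{False} \leftrightarrow \text{False} = \text{True}
\lnot (D \leftrightarrow A) = \lnot \text{True} = \text{False}
A \oplus \lnot (D \leftrightarrow A) = \text{False} \oplus \text{False} = \text{False}
A \to E = \text{False} \to \text{True} = \text{True}
(A \oplus \lnot (D \leftrightarrow A)) \leftrightarrow (A \to E) = \text{False} \leftrightarrow \text{True} = \text{False}
((A \oplus \lnot (D \leftrightarrow A)) \leftrightarrow (A \to E)) \oplus C = \text{False} \oplus \text{False} = \text{False}
(((A \oplus \lnot (D \leftrightarrow A)) \leftrightarrow (A \to E)) \oplus C) \to A = \text{False} \to \text{False} = \text{True}
\lnot (\lnot (E \lor A) \to (E \to D)) \leftrightarrow ((((A \oplus \lnot (D \leftrightarrow A)) \leftrightarrow (A \to E)) \oplus C) \to A) = \text{False} \leftrightarrow \text{True} = \text{False}

\text{False}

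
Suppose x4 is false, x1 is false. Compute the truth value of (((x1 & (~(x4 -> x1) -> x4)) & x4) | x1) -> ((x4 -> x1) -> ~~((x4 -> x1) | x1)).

Substituting x4=0, x1=0:
x4 -> x1 = 0 -> 0 = 1
~(x4 -> x1) = ~1 = 0
~(x4 -> x1) -> x4 = 0 -> 0 = 1
x1 & (~(x4 -> x1) -> x4) = 0 & 1 = 0
(x1 & (~(x4 -> x1) -> x4)) & x4 = 0 & 0 = 0
((x1 & (~(x4 -> x1) -> x4)) & x4) | x1 = 0 | 0 = 0
x4 -> x1 = 0 -> 0 = 1
x4 -> x1 = 0 -> 0 = 1
(x4 -> x1) | x1 = 1 | 0 = 1
~((x4 -> x1) | x1) = ~1 = 0
~~((x4 -> x1) | x1) = ~0 = 1
(x4 -> x1) -> ~~((x4 -> x1) | x1) = 1 -> 1 = 1
(((x1 & (~(x4 -> x1) -> x4)) & x4) | x1) -> ((x4 -> x1) -> ~~((x4 -> x1) | x1)) = 0 -> 1 = 1

1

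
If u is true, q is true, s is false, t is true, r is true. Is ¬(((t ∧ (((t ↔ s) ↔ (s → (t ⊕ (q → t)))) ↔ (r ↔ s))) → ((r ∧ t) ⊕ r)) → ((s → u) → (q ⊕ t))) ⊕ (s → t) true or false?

Substituting u=True, q=True, s=False, t=True, r=True:
t ↔ s = True ↔ False = False
q → t = True → True = True
t ⊕ (q → t) = True ⊕ True = False
s → (t ⊕ (q → t)) = False → False = True
(t ↔ s) ↔ (s → (t ⊕ (q → t))) = False ↔ True = False
r ↔ s = True ↔ False = False
((t ↔ s) ↔ (s → (t ⊕ (q → t)))) ↔ (r ↔ s) = False ↔ False = True
t ∧ (((t ↔ s) ↔ (s → (t ⊕ (q → t)))) ↔ (r ↔ s)) = True ∧ True = True
r ∧ t = True ∧ True = True
(r ∧ t) ⊕ r = True ⊕ True = False
(t ∧ (((t ↔ s) ↔ (s → (t ⊕ (q → t)))) ↔ (r ↔ s))) → ((r ∧ t) ⊕ r) = True → False = False
s → u = False → True = True
q ⊕ t = True ⊕ True = False
(s → u) → (q ⊕ t) = True → False = False
((t ∧ (((t ↔ s) ↔ (s → (t ⊕ (q → t)))) ↔ (r ↔ s))) → ((r ∧ t) ⊕ r)) → ((s → u) → (q ⊕ t)) = False → False = True
¬(((t ∧ (((t ↔ s) ↔ (s → (t ⊕ (q → t)))) ↔ (r ↔ s))) → ((r ∧ t) ⊕ r)) → ((s → u) → (q ⊕ t))) = ¬True = False
s → t = False → True = True
¬(((t ∧ (((t ↔ s) ↔ (s → (t ⊕ (q → t)))) ↔ (r ↔ s))) → ((r ∧ t) ⊕ r)) → ((s → u) → (q ⊕ t))) ⊕ (s → t) = False ⊕ True = True

True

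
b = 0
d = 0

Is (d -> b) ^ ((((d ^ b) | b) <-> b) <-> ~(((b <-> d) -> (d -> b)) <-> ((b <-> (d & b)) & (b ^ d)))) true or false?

0

d -> b = 0 -> 0 = 1
d ^ b = 0 ^ 0 = 0
(d ^ b) | b = 0 | 0 = 0
((d ^ b) | b) <-> b = 0 <-> 0 = 1
b <-> d = 0 <-> 0 = 1
d -> b = 0 -> 0 = 1
(b <-> d) -> (d -> b) = 1 -> 1 = 1
d & b = 0 & 0 = 0
b <-> (d & b) = 0 <-> 0 = 1
b ^ d = 0 ^ 0 = 0
(b <-> (d & b)) & (b ^ d) = 1 & 0 = 0
((b <-> d) -> (d -> b)) <-> ((b <-> (d & b)) & (b ^ d)) = 1 <-> 0 = 0
~(((b <-> d) -> (d -> b)) <-> ((b <-> (d & b)) & (b ^ d))) = ~0 = 1
(((d ^ b) | b) <-> b) <-> ~(((b <-> d) -> (d -> b)) <-> ((b <-> (d & b)) & (b ^ d))) = 1 <-> 1 = 1
(d -> b) ^ ((((d ^ b) | b) <-> b) <-> ~(((b <-> d) -> (d -> b)) <-> ((b <-> (d & b)) & (b ^ d)))) = 1 ^ 1 = 0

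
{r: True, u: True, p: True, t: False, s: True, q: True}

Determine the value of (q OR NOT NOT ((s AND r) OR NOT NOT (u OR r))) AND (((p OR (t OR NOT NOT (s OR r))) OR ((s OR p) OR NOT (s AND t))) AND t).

Substituting r=True, u=True, p=True, t=False, s=True, q=True:
s AND r = True AND True = True
u OR r = True OR True = True
NOT (u OR r) = NOT True = False
NOT NOT (u OR r) = NOT False = True
(s AND r) OR NOT NOT (u OR r) = True OR True = True
NOT ((s AND r) OR NOT NOT (u OR r)) = NOT True = False
NOT NOT ((s AND r) OR NOT NOT (u OR r)) = NOT False = True
q OR NOT NOT ((s AND r) OR NOT NOT (u OR r)) = True OR True = True
s OR r = True OR True = True
NOT (s OR r) = NOT True = False
NOT NOT (s OR r) = NOT False = True
t OR NOT NOT (s OR r) = False OR True = True
p OR (t OR NOT NOT (s OR r)) = True OR True = True
s OR p = True OR True = True
s AND t = True AND False = False
NOT (s AND t) = NOT False = True
(s OR p) OR NOT (s AND t) = True OR True = True
(p OR (t OR NOT NOT (s OR r))) OR ((s OR p) OR NOT (s AND t)) = True OR True = True
((p OR (t OR NOT NOT (s OR r))) OR ((s OR p) OR NOT (s AND t))) AND t = True AND False = False
(q OR NOT NOT ((s AND r) OR NOT NOT (u OR r))) AND (((p OR (t OR NOT NOT (s OR r))) OR ((s OR p) OR NOT (s AND t))) AND t) = True AND False = False

False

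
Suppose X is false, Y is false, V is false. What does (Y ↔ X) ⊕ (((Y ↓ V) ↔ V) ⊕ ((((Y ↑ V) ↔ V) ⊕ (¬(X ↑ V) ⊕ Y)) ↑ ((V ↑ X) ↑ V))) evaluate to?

Y ↔ X = False ↔ False = True
Y ↓ V = False ↓ False = True
(Y ↓ V) ↔ V = True ↔ False = False
Y ↑ V = False ↑ False = True
(Y ↑ V) ↔ V = True ↔ False = False
X ↑ V = False ↑ False = True
¬(X ↑ V) = ¬True = False
¬(X ↑ V) ⊕ Y = False ⊕ False = False
((Y ↑ V) ↔ V) ⊕ (¬(X ↑ V) ⊕ Y) = False ⊕ False = False
V ↑ X = False ↑ False = True
(V ↑ X) ↑ V = True ↑ False = True
(((Y ↑ V) ↔ V) ⊕ (¬(X ↑ V) ⊕ Y)) ↑ ((V ↑ X) ↑ V) = False ↑ True = True
((Y ↓ V) ↔ V) ⊕ ((((Y ↑ V) ↔ V) ⊕ (¬(X ↑ V) ⊕ Y)) ↑ ((V ↑ X) ↑ V)) = False ⊕ True = True
(Y ↔ X) ⊕ (((Y ↓ V) ↔ V) ⊕ ((((Y ↑ V) ↔ V) ⊕ (¬(X ↑ V) ⊕ Y)) ↑ ((V ↑ X) ↑ V))) = True ⊕ True = False

False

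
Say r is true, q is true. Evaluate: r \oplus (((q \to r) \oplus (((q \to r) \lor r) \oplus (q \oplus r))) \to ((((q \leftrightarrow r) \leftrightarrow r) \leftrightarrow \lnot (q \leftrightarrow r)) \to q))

F

q \to r = T \to T = T
q \to r = T \to T = T
(q \to r) \lor r = T \lor T = T
q \oplus r = T \oplus T = F
((q \to r) \lor r) \oplus (q \oplus r) = T \oplus F = T
(q \to r) \oplus (((q \to r) \lor r) \oplus (q \oplus r)) = T \oplus T = F
q \leftrightarrow r = T \leftrightarrow T = T
(q \leftrightarrow r) \leftrightarrow r = T \leftrightarrow T = T
q \leftrightarrow r = T \leftrightarrow T = T
\lnot (q \leftrightarrow r) = \lnot T = F
((q \leftrightarrow r) \leftrightarrow r) \leftrightarrow \lnot (q \leftrightarrow r) = T \leftrightarrow F = F
(((q \leftrightarrow r) \leftrightarrow r) \leftrightarrow \lnot (q \leftrightarrow r)) \to q = F \to T = T
((q \to r) \oplus (((q \to r) \lor r) \oplus (q \oplus r))) \to ((((q \leftrightarrow r) \leftrightarrow r) \leftrightarrow \lnot (q \leftrightarrow r)) \to q) = F \to T = T
r \oplus (((q \to r) \oplus (((q \to r) \lor r) \oplus (q \oplus r))) \to ((((q \leftrightarrow r) \leftrightarrow r) \leftrightarrow \lnot (q \leftrightarrow r)) \to q)) = T \oplus T = F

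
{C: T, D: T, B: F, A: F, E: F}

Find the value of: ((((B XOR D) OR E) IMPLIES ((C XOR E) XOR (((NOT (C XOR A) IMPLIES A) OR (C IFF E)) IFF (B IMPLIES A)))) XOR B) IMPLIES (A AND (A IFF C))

B XOR D = F XOR T = T
(B XOR D) OR E = T OR F = T
C XOR E = T XOR F = T
C XOR A = T XOR F = T
NOT (C XOR A) = NOT T = F
NOT (C XOR A) IMPLIES A = F IMPLIES F = T
C IFF E = T IFF F = F
(NOT (C XOR A) IMPLIES A) OR (C IFF E) = T OR F = T
B IMPLIES A = F IMPLIES F = T
((NOT (C XOR A) IMPLIES A) OR (C IFF E)) IFF (B IMPLIES A) = T IFF T = T
(C XOR E) XOR (((NOT (C XOR A) IMPLIES A) OR (C IFF E)) IFF (B IMPLIES A)) = T XOR T = F
((B XOR D) OR E) IMPLIES ((C XOR E) XOR (((NOT (C XOR A) IMPLIES A) OR (C IFF E)) IFF (B IMPLIES A))) = T IMPLIES F = F
(((B XOR D) OR E) IMPLIES ((C XOR E) XOR (((NOT (C XOR A) IMPLIES A) OR (C IFF E)) IFF (B IMPLIES A)))) XOR B = F XOR F = F
A IFF C = F IFF T = F
A AND (A IFF C) = F AND F = F
((((B XOR D) OR E) IMPLIES ((C XOR E) XOR (((NOT (C XOR A) IMPLIES A) OR (C IFF E)) IFF (B IMPLIES A)))) XOR B) IMPLIES (A AND (A IFF C)) = F IMPLIES F = T

T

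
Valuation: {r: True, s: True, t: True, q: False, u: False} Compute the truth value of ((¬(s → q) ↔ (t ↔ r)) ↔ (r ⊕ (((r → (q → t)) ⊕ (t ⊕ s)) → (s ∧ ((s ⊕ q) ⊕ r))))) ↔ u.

False

s → q = True → False = False
¬(s → q) = ¬False = True
t ↔ r = True ↔ True = True
¬(s → q) ↔ (t ↔ r) = True ↔ True = True
q → t = False → True = True
r → (q → t) = True → True = True
t ⊕ s = True ⊕ True = False
(r → (q → t)) ⊕ (t ⊕ s) = True ⊕ False = True
s ⊕ q = True ⊕ False = True
(s ⊕ q) ⊕ r = True ⊕ True = False
s ∧ ((s ⊕ q) ⊕ r) = True ∧ False = False
((r → (q → t)) ⊕ (t ⊕ s)) → (s ∧ ((s ⊕ q) ⊕ r)) = True → False = False
r ⊕ (((r → (q → t)) ⊕ (t ⊕ s)) → (s ∧ ((s ⊕ q) ⊕ r))) = True ⊕ False = True
(¬(s → q) ↔ (t ↔ r)) ↔ (r ⊕ (((r → (q → t)) ⊕ (t ⊕ s)) → (s ∧ ((s ⊕ q) ⊕ r)))) = True ↔ True = True
((¬(s → q) ↔ (t ↔ r)) ↔ (r ⊕ (((r → (q → t)) ⊕ (t ⊕ s)) → (s ∧ ((s ⊕ q) ⊕ r))))) ↔ u = True ↔ False = False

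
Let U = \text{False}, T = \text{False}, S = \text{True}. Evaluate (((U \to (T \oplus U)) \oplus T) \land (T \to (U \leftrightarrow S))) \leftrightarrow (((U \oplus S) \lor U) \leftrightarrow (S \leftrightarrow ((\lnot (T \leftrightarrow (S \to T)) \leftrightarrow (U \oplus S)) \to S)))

\text{True}

T \oplus U = \text{False} \oplus \text{False} = \text{False}
U \to (T \oplus U) = \text{False} \to \text{False} = \text{True}
(U \to (T \oplus U)) \oplus T = \text{True} \oplus \text{False} = \text{True}
U \leftrightarrow S = \text{False} \leftrightarrow \text{True} = \text{False}
T \to (U \leftrightarrow S) = \text{False} \to \text{False} = \text{True}
((U \to (T \oplus U)) \oplus T) \land (T \to (U \leftrightarrow S)) = \text{True} \land \text{True} = \text{True}
U \oplus S = \text{False} \oplus \text{True} = \text{True}
(U \oplus S) \lor U = \text{True} \lor \text{False} = \text{True}
S \to T = \text{True} \to \text{False} = \text{False}
T \leftrightarrow (S \to T) = \text{False} \leftrightarrow \text{False} = \text{True}
\lnot (T \leftrightarrow (S \to T)) = \lnot \text{True} = \text{False}
U \oplus S = \text{False} \oplus \text{True} = \text{True}
\lnot (T \leftrightarrow (S \to T)) \leftrightarrow (U \oplus S) = \text{False} \leftrightarrow \text{True} = \text{False}
(\lnot (T \leftrightarrow (S \to T)) \leftrightarrow (U \oplus S)) \to S = \text{False} \to \text{True} = \text{True}
S \leftrightarrow ((\lnot (T \leftrightarrow (S \to T)) \leftrightarrow (U \oplus S)) \to S) = \text{True} \leftrightarrow \text{True} = \text{True}
((U \oplus S) \lor U) \leftrightarrow (S \leftrightarrow ((\lnot (T \leftrightarrow (S \to T)) \leftrightarrow (U \oplus S)) \to S)) = \text{True} \leftrightarrow \text{True} = \text{True}
(((U \to (T \oplus U)) \oplus T) \land (T \to (U \leftrightarrow S))) \leftrightarrow (((U \oplus S) \lor U) \leftrightarrow (S \leftrightarrow ((\lnot (T \leftrightarrow (S \to T)) \leftrightarrow (U \oplus S)) \to S))) = \text{True} \leftrightarrow \text{True} = \text{True}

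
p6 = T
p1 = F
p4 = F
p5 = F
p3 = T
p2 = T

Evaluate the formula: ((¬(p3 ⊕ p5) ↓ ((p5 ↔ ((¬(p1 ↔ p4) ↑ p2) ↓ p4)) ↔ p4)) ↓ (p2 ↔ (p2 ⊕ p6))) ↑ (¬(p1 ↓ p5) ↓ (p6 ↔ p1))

T

Substituting p6=T, p1=F, p4=F, p5=F, p3=T, p2=T:
p3 ⊕ p5 = T ⊕ F = T
¬(p3 ⊕ p5) = ¬T = F
p1 ↔ p4 = F ↔ F = T
¬(p1 ↔ p4) = ¬T = F
¬(p1 ↔ p4) ↑ p2 = F ↑ T = T
(¬(p1 ↔ p4) ↑ p2) ↓ p4 = T ↓ F = F
p5 ↔ ((¬(p1 ↔ p4) ↑ p2) ↓ p4) = F ↔ F = T
(p5 ↔ ((¬(p1 ↔ p4) ↑ p2) ↓ p4)) ↔ p4 = T ↔ F = F
¬(p3 ⊕ p5) ↓ ((p5 ↔ ((¬(p1 ↔ p4) ↑ p2) ↓ p4)) ↔ p4) = F ↓ F = T
p2 ⊕ p6 = T ⊕ T = F
p2 ↔ (p2 ⊕ p6) = T ↔ F = F
(¬(p3 ⊕ p5) ↓ ((p5 ↔ ((¬(p1 ↔ p4) ↑ p2) ↓ p4)) ↔ p4)) ↓ (p2 ↔ (p2 ⊕ p6)) = T ↓ F = F
p1 ↓ p5 = F ↓ F = T
¬(p1 ↓ p5) = ¬T = F
p6 ↔ p1 = T ↔ F = F
¬(p1 ↓ p5) ↓ (p6 ↔ p1) = F ↓ F = T
((¬(p3 ⊕ p5) ↓ ((p5 ↔ ((¬(p1 ↔ p4) ↑ p2) ↓ p4)) ↔ p4)) ↓ (p2 ↔ (p2 ⊕ p6))) ↑ (¬(p1 ↓ p5) ↓ (p6 ↔ p1)) = F ↑ T = T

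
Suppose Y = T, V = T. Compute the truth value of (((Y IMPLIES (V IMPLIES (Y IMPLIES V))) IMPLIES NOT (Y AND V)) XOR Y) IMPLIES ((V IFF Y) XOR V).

Y IMPLIES V = T IMPLIES T = T
V IMPLIES (Y IMPLIES V) = T IMPLIES T = T
Y IMPLIES (V IMPLIES (Y IMPLIES V)) = T IMPLIES T = T
Y AND V = T AND T = T
NOT (Y AND V) = NOT T = F
(Y IMPLIES (V IMPLIES (Y IMPLIES V))) IMPLIES NOT (Y AND V) = T IMPLIES F = F
((Y IMPLIES (V IMPLIES (Y IMPLIES V))) IMPLIES NOT (Y AND V)) XOR Y = F XOR T = T
V IFF Y = T IFF T = T
(V IFF Y) XOR V = T XOR T = F
(((Y IMPLIES (V IMPLIES (Y IMPLIES V))) IMPLIES NOT (Y AND V)) XOR Y) IMPLIES ((V IFF Y) XOR V) = T IMPLIES F = F

F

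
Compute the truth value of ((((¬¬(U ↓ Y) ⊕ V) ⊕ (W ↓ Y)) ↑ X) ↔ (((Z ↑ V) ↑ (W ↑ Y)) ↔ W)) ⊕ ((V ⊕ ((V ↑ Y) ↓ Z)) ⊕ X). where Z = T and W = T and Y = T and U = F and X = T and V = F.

F

Substituting Z=T, W=T, Y=T, U=F, X=T, V=F:
U ↓ Y = F ↓ T = F
¬(U ↓ Y) = ¬F = T
¬¬(U ↓ Y) = ¬T = F
¬¬(U ↓ Y) ⊕ V = F ⊕ F = F
W ↓ Y = T ↓ T = F
(¬¬(U ↓ Y) ⊕ V) ⊕ (W ↓ Y) = F ⊕ F = F
((¬¬(U ↓ Y) ⊕ V) ⊕ (W ↓ Y)) ↑ X = F ↑ T = T
Z ↑ V = T ↑ F = T
W ↑ Y = T ↑ T = F
(Z ↑ V) ↑ (W ↑ Y) = T ↑ F = T
((Z ↑ V) ↑ (W ↑ Y)) ↔ W = T ↔ T = T
(((¬¬(U ↓ Y) ⊕ V) ⊕ (W ↓ Y)) ↑ X) ↔ (((Z ↑ V) ↑ (W ↑ Y)) ↔ W) = T ↔ T = T
V ↑ Y = F ↑ T = T
(V ↑ Y) ↓ Z = T ↓ T = F
V ⊕ ((V ↑ Y) ↓ Z) = F ⊕ F = F
(V ⊕ ((V ↑ Y) ↓ Z)) ⊕ X = F ⊕ T = T
((((¬¬(U ↓ Y) ⊕ V) ⊕ (W ↓ Y)) ↑ X) ↔ (((Z ↑ V) ↑ (W ↑ Y)) ↔ W)) ⊕ ((V ⊕ ((V ↑ Y) ↓ Z)) ⊕ X) = T ⊕ T = F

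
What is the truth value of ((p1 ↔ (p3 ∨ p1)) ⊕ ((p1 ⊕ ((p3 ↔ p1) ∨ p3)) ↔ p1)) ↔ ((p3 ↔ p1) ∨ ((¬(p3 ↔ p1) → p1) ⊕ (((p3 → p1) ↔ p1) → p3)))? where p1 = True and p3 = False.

False

Substituting p1=True, p3=False:
p3 ∨ p1 = False ∨ True = True
p1 ↔ (p3 ∨ p1) = True ↔ True = True
p3 ↔ p1 = False ↔ True = False
(p3 ↔ p1) ∨ p3 = False ∨ False = False
p1 ⊕ ((p3 ↔ p1) ∨ p3) = True ⊕ False = True
(p1 ⊕ ((p3 ↔ p1) ∨ p3)) ↔ p1 = True ↔ True = True
(p1 ↔ (p3 ∨ p1)) ⊕ ((p1 ⊕ ((p3 ↔ p1) ∨ p3)) ↔ p1) = True ⊕ True = False
p3 ↔ p1 = False ↔ True = False
p3 ↔ p1 = False ↔ True = False
¬(p3 ↔ p1) = ¬False = True
¬(p3 ↔ p1) → p1 = True → True = True
p3 → p1 = False → True = True
(p3 → p1) ↔ p1 = True ↔ True = True
((p3 → p1) ↔ p1) → p3 = True → False = False
(¬(p3 ↔ p1) → p1) ⊕ (((p3 → p1) ↔ p1) → p3) = True ⊕ False = True
(p3 ↔ p1) ∨ ((¬(p3 ↔ p1) → p1) ⊕ (((p3 → p1) ↔ p1) → p3)) = False ∨ True = True
((p1 ↔ (p3 ∨ p1)) ⊕ ((p1 ⊕ ((p3 ↔ p1) ∨ p3)) ↔ p1)) ↔ ((p3 ↔ p1) ∨ ((¬(p3 ↔ p1) → p1) ⊕ (((p3 → p1) ↔ p1) → p3))) = False ↔ True = False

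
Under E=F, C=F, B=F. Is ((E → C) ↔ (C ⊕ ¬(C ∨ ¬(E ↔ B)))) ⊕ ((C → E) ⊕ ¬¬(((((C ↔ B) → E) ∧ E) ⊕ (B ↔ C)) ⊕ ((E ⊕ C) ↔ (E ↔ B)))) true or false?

E → C = F → F = T
E ↔ B = F ↔ F = T
¬(E ↔ B) = ¬T = F
C ∨ ¬(E ↔ B) = F ∨ F = F
¬(C ∨ ¬(E ↔ B)) = ¬F = T
C ⊕ ¬(C ∨ ¬(E ↔ B)) = F ⊕ T = T
(E → C) ↔ (C ⊕ ¬(C ∨ ¬(E ↔ B))) = T ↔ T = T
C → E = F → F = T
C ↔ B = F ↔ F = T
(C ↔ B) → E = T → F = F
((C ↔ B) → E) ∧ E = F ∧ F = F
B ↔ C = F ↔ F = T
(((C ↔ B) → E) ∧ E) ⊕ (B ↔ C) = F ⊕ T = T
E ⊕ C = F ⊕ F = F
E ↔ B = F ↔ F = T
(E ⊕ C) ↔ (E ↔ B) = F ↔ T = F
((((C ↔ B) → E) ∧ E) ⊕ (B ↔ C)) ⊕ ((E ⊕ C) ↔ (E ↔ B)) = T ⊕ F = T
¬(((((C ↔ B) → E) ∧ E) ⊕ (B ↔ C)) ⊕ ((E ⊕ C) ↔ (E ↔ B))) = ¬T = F
¬¬(((((C ↔ B) → E) ∧ E) ⊕ (B ↔ C)) ⊕ ((E ⊕ C) ↔ (E ↔ B))) = ¬F = T
(C → E) ⊕ ¬¬(((((C ↔ B) → E) ∧ E) ⊕ (B ↔ C)) ⊕ ((E ⊕ C) ↔ (E ↔ B))) = T ⊕ T = F
((E → C) ↔ (C ⊕ ¬(C ∨ ¬(E ↔ B)))) ⊕ ((C → E) ⊕ ¬¬(((((C ↔ B) → E) ∧ E) ⊕ (B ↔ C)) ⊕ ((E ⊕ C) ↔ (E ↔ B)))) = T ⊕ F = T

T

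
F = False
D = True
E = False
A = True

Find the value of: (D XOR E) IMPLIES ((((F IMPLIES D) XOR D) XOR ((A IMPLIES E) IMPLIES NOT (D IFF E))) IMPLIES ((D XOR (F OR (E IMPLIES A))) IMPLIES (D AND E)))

Substituting F=False, D=True, E=False, A=True:
D XOR E = True XOR False = True
F IMPLIES D = False IMPLIES True = True
(F IMPLIES D) XOR D = True XOR True = False
A IMPLIES E = True IMPLIES False = False
D IFF E = True IFF False = False
NOT (D IFF E) = NOT False = True
(A IMPLIES E) IMPLIES NOT (D IFF E) = False IMPLIES True = True
((F IMPLIES D) XOR D) XOR ((A IMPLIES E) IMPLIES NOT (D IFF E)) = False XOR True = True
E IMPLIES A = False IMPLIES True = True
F OR (E IMPLIES A) = False OR True = True
D XOR (F OR (E IMPLIES A)) = True XOR True = False
D AND E = True AND False = False
(D XOR (F OR (E IMPLIES A))) IMPLIES (D AND E) = False IMPLIES False = True
(((F IMPLIES D) XOR D) XOR ((A IMPLIES E) IMPLIES NOT (D IFF E))) IMPLIES ((D XOR (F OR (E IMPLIES A))) IMPLIES (D AND E)) = True IMPLIES True = True
(D XOR E) IMPLIES ((((F IMPLIES D) XOR D) XOR ((A IMPLIES E) IMPLIES NOT (D IFF E))) IMPLIES ((D XOR (F OR (E IMPLIES A))) IMPLIES (D AND E))) = True IMPLIES True = True

True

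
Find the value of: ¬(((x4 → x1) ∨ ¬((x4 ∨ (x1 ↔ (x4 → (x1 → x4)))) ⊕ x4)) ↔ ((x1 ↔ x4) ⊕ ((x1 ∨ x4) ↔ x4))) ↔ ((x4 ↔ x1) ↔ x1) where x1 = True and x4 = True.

x4 → x1 = True → True = True
x1 → x4 = True → True = True
x4 → (x1 → x4) = True → True = True
x1 ↔ (x4 → (x1 → x4)) = True ↔ True = True
x4 ∨ (x1 ↔ (x4 → (x1 → x4))) = True ∨ True = True
(x4 ∨ (x1 ↔ (x4 → (x1 → x4)))) ⊕ x4 = True ⊕ True = False
¬((x4 ∨ (x1 ↔ (x4 → (x1 → x4)))) ⊕ x4) = ¬False = True
(x4 → x1) ∨ ¬((x4 ∨ (x1 ↔ (x4 → (x1 → x4)))) ⊕ x4) = True ∨ True = True
x1 ↔ x4 = True ↔ True = True
x1 ∨ x4 = True ∨ True = True
(x1 ∨ x4) ↔ x4 = True ↔ True = True
(x1 ↔ x4) ⊕ ((x1 ∨ x4) ↔ x4) = True ⊕ True = False
((x4 → x1) ∨ ¬((x4 ∨ (x1 ↔ (x4 → (x1 → x4)))) ⊕ x4)) ↔ ((x1 ↔ x4) ⊕ ((x1 ∨ x4) ↔ x4)) = True ↔ False = False
¬(((x4 → x1) ∨ ¬((x4 ∨ (x1 ↔ (x4 → (x1 → x4)))) ⊕ x4)) ↔ ((x1 ↔ x4) ⊕ ((x1 ∨ x4) ↔ x4))) = ¬False = True
x4 ↔ x1 = True ↔ True = True
(x4 ↔ x1) ↔ x1 = True ↔ True = True
¬(((x4 → x1) ∨ ¬((x4 ∨ (x1 ↔ (x4 → (x1 → x4)))) ⊕ x4)) ↔ ((x1 ↔ x4) ⊕ ((x1 ∨ x4) ↔ x4))) ↔ ((x4 ↔ x1) ↔ x1) = True ↔ True = True

True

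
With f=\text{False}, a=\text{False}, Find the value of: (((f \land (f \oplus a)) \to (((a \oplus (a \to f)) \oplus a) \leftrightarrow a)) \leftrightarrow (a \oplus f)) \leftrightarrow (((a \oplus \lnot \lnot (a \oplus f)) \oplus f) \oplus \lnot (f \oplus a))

\text{False}

f \oplus a = \text{False} \oplus \text{False} = \text{False}
f \land (f \oplus a) = \text{False} \land \text{False} = \text{False}
a \to f = \text{False} \to \text{False} = \text{True}
a \oplus (a \to f) = \text{False} \oplus \text{True} = \text{True}
(a \oplus (a \to f)) \oplus a = \text{True} \oplus \text{False} = \text{True}
((a \oplus (a \to f)) \oplus a) \leftrightarrow a = \text{True} \leftrightarrow \text{False} = \text{False}
(f \land (f \oplus a)) \to (((a \oplus (a \to f)) \oplus a) \leftrightarrow a) = \text{False} \to \text{False} = \text{True}
a \oplus f = \text{False} \oplus \text{False} = \text{False}
((f \land (f \oplus a)) \to (((a \oplus (a \to f)) \oplus a) \leftrightarrow a)) \leftrightarrow (a \oplus f) = \text{True} \leftrightarrow \text{False} = \text{False}
a \oplus f = \text{False} \oplus \text{False} = \text{False}
\lnot (a \oplus f) = \lnot \text{False} = \text{True}
\lnot \lnot (a \oplus f) = \lnot \text{True} = \text{False}
a \oplus \lnot \lnot (a \oplus f) = \text{False} \oplus \text{False} = \text{False}
(a \oplus \lnot \lnot (a \oplus f)) \oplus f = \text{False} \oplus \text{False} = \text{False}
f \oplus a = \text{False} \oplus \text{False} = \text{False}
\lnot (f \oplus a) = \lnot \text{False} = \text{True}
((a \oplus \lnot \lnot (a \oplus f)) \oplus f) \oplus \lnot (f \oplus a) = \text{False} \oplus \text{True} = \text{True}
(((f \land (f \oplus a)) \to (((a \oplus (a \to f)) \oplus a) \leftrightarrow a)) \leftrightarrow (a \oplus f)) \leftrightarrow (((a \oplus \lnot \lnot (a \oplus f)) \oplus f) \oplus \lnot (f \oplus a)) = \text{False} \leftrightarrow \text{True} = \text{False}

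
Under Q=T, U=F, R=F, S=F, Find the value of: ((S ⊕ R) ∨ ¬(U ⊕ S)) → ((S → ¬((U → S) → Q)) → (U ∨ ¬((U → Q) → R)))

Substituting Q=T, U=F, R=F, S=F:
S ⊕ R = F ⊕ F = F
U ⊕ S = F ⊕ F = F
¬(U ⊕ S) = ¬F = T
(S ⊕ R) ∨ ¬(U ⊕ S) = F ∨ T = T
U → S = F → F = T
(U → S) → Q = T → T = T
¬((U → S) → Q) = ¬T = F
S → ¬((U → S) → Q) = F → F = T
U → Q = F → T = T
(U → Q) → R = T → F = F
¬((U → Q) → R) = ¬F = T
U ∨ ¬((U → Q) → R) = F ∨ T = T
(S → ¬((U → S) → Q)) → (U ∨ ¬((U → Q) → R)) = T → T = T
((S ⊕ R) ∨ ¬(U ⊕ S)) → ((S → ¬((U → S) → Q)) → (U ∨ ¬((U → Q) → R))) = T → T = T

T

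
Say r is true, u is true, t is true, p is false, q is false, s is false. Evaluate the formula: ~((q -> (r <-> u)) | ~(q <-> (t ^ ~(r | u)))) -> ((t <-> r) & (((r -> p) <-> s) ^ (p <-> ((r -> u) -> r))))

True

r <-> u = True <-> True = True
q -> (r <-> u) = False -> True = True
r | u = True | True = True
~(r | u) = ~True = False
t ^ ~(r | u) = True ^ False = True
q <-> (t ^ ~(r | u)) = False <-> True = False
~(q <-> (t ^ ~(r | u))) = ~False = True
(q -> (r <-> u)) | ~(q <-> (t ^ ~(r | u))) = True | True = True
~((q -> (r <-> u)) | ~(q <-> (t ^ ~(r | u)))) = ~True = False
t <-> r = True <-> True = True
r -> p = True -> False = False
(r -> p) <-> s = False <-> False = True
r -> u = True -> True = True
(r -> u) -> r = True -> True = True
p <-> ((r -> u) -> r) = False <-> True = False
((r -> p) <-> s) ^ (p <-> ((r -> u) -> r)) = True ^ False = True
(t <-> r) & (((r -> p) <-> s) ^ (p <-> ((r -> u) -> r))) = True & True = True
~((q -> (r <-> u)) | ~(q <-> (t ^ ~(r | u)))) -> ((t <-> r) & (((r -> p) <-> s) ^ (p <-> ((r -> u) -> r)))) = False -> True = True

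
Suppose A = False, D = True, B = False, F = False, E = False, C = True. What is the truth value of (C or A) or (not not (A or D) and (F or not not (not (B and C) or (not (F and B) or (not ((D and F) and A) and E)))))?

True

C or A = True or False = True
A or D = False or True = True
not (A or D) = not True = False
not not (A or D) = not False = True
B and C = False and True = False
not (B and C) = not False = True
F and B = False and False = False
not (F and B) = not False = True
D and F = True and False = False
(D and F) and A = False and False = False
not ((D and F) and A) = not False = True
not ((D and F) and A) and E = True and False = False
not (F and B) or (not ((D and F) and A) and E) = True or False = True
not (B and C) or (not (F and B) or (not ((D and F) and A) and E)) = True or True = True
not (not (B and C) or (not (F and B) or (not ((D and F) and A) and E))) = not True = False
not not (not (B and C) or (not (F and B) or (not ((D and F) and A) and E))) = not False = True
F or not not (not (B and C) or (not (F and B) or (not ((D and F) and A) and E))) = False or True = True
not not (A or D) and (F or not not (not (B and C) or (not (F and B) or (not ((D and F) and A) and E)))) = True and True = True
(C or A) or (not not (A or D) and (F or not not (not (B and C) or (not (F and B) or (not ((D and F) and A) and E))))) = True or True = True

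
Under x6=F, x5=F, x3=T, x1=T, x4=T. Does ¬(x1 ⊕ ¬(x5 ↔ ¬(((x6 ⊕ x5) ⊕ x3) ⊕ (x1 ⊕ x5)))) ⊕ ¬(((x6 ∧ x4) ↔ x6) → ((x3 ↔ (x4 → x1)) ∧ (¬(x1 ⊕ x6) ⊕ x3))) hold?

T

Substituting x6=F, x5=F, x3=T, x1=T, x4=T:
x6 ⊕ x5 = F ⊕ F = F
(x6 ⊕ x5) ⊕ x3 = F ⊕ T = T
x1 ⊕ x5 = T ⊕ F = T
((x6 ⊕ x5) ⊕ x3) ⊕ (x1 ⊕ x5) = T ⊕ T = F
¬(((x6 ⊕ x5) ⊕ x3) ⊕ (x1 ⊕ x5)) = ¬F = T
x5 ↔ ¬(((x6 ⊕ x5) ⊕ x3) ⊕ (x1 ⊕ x5)) = F ↔ T = F
¬(x5 ↔ ¬(((x6 ⊕ x5) ⊕ x3) ⊕ (x1 ⊕ x5))) = ¬F = T
x1 ⊕ ¬(x5 ↔ ¬(((x6 ⊕ x5) ⊕ x3) ⊕ (x1 ⊕ x5))) = T ⊕ T = F
¬(x1 ⊕ ¬(x5 ↔ ¬(((x6 ⊕ x5) ⊕ x3) ⊕ (x1 ⊕ x5)))) = ¬F = T
x6 ∧ x4 = F ∧ T = F
(x6 ∧ x4) ↔ x6 = F ↔ F = T
x4 → x1 = T → T = T
x3 ↔ (x4 → x1) = T ↔ T = T
x1 ⊕ x6 = T ⊕ F = T
¬(x1 ⊕ x6) = ¬T = F
¬(x1 ⊕ x6) ⊕ x3 = F ⊕ T = T
(x3 ↔ (x4 → x1)) ∧ (¬(x1 ⊕ x6) ⊕ x3) = T ∧ T = T
((x6 ∧ x4) ↔ x6) → ((x3 ↔ (x4 → x1)) ∧ (¬(x1 ⊕ x6) ⊕ x3)) = T → T = T
¬(((x6 ∧ x4) ↔ x6) → ((x3 ↔ (x4 → x1)) ∧ (¬(x1 ⊕ x6) ⊕ x3))) = ¬T = F
¬(x1 ⊕ ¬(x5 ↔ ¬(((x6 ⊕ x5) ⊕ x3) ⊕ (x1 ⊕ x5)))) ⊕ ¬(((x6 ∧ x4) ↔ x6) → ((x3 ↔ (x4 → x1)) ∧ (¬(x1 ⊕ x6) ⊕ x3))) = T ⊕ F = T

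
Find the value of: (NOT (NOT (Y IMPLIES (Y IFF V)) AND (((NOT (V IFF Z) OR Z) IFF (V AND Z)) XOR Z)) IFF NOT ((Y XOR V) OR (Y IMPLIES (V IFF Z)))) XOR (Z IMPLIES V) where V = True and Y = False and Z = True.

Y IFF V = False IFF True = False
Y IMPLIES (Y IFF V) = False IMPLIES False = True
NOT (Y IMPLIES (Y IFF V)) = NOT True = False
V IFF Z = True IFF True = True
NOT (V IFF Z) = NOT True = False
NOT (V IFF Z) OR Z = False OR True = True
V AND Z = True AND True = True
(NOT (V IFF Z) OR Z) IFF (V AND Z) = True IFF True = True
((NOT (V IFF Z) OR Z) IFF (V AND Z)) XOR Z = True XOR True = False
NOT (Y IMPLIES (Y IFF V)) AND (((NOT (V IFF Z) OR Z) IFF (V AND Z)) XOR Z) = False AND False = False
NOT (NOT (Y IMPLIES (Y IFF V)) AND (((NOT (V IFF Z) OR Z) IFF (V AND Z)) XOR Z)) = NOT False = True
Y XOR V = False XOR True = True
V IFF Z = True IFF True = True
Y IMPLIES (V IFF Z) = False IMPLIES True = True
(Y XOR V) OR (Y IMPLIES (V IFF Z)) = True OR True = True
NOT ((Y XOR V) OR (Y IMPLIES (V IFF Z))) = NOT True = False
NOT (NOT (Y IMPLIES (Y IFF V)) AND (((NOT (V IFF Z) OR Z) IFF (V AND Z)) XOR Z)) IFF NOT ((Y XOR V) OR (Y IMPLIES (V IFF Z))) = True IFF False = False
Z IMPLIES V = True IMPLIES True = True
(NOT (NOT (Y IMPLIES (Y IFF V)) AND (((NOT (V IFF Z) OR Z) IFF (V AND Z)) XOR Z)) IFF NOT ((Y XOR V) OR (Y IMPLIES (V IFF Z)))) XOR (Z IMPLIES V) = False XOR True = True

True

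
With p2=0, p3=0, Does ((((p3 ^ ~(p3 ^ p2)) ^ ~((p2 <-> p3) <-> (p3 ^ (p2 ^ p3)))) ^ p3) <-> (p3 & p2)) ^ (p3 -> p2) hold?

0

p3 ^ p2 = 0 ^ 0 = 0
~(p3 ^ p2) = ~0 = 1
p3 ^ ~(p3 ^ p2) = 0 ^ 1 = 1
p2 <-> p3 = 0 <-> 0 = 1
p2 ^ p3 = 0 ^ 0 = 0
p3 ^ (p2 ^ p3) = 0 ^ 0 = 0
(p2 <-> p3) <-> (p3 ^ (p2 ^ p3)) = 1 <-> 0 = 0
~((p2 <-> p3) <-> (p3 ^ (p2 ^ p3))) = ~0 = 1
(p3 ^ ~(p3 ^ p2)) ^ ~((p2 <-> p3) <-> (p3 ^ (p2 ^ p3))) = 1 ^ 1 = 0
((p3 ^ ~(p3 ^ p2)) ^ ~((p2 <-> p3) <-> (p3 ^ (p2 ^ p3)))) ^ p3 = 0 ^ 0 = 0
p3 & p2 = 0 & 0 = 0
(((p3 ^ ~(p3 ^ p2)) ^ ~((p2 <-> p3) <-> (p3 ^ (p2 ^ p3)))) ^ p3) <-> (p3 & p2) = 0 <-> 0 = 1
p3 -> p2 = 0 -> 0 = 1
((((p3 ^ ~(p3 ^ p2)) ^ ~((p2 <-> p3) <-> (p3 ^ (p2 ^ p3)))) ^ p3) <-> (p3 & p2)) ^ (p3 -> p2) = 1 ^ 1 = 0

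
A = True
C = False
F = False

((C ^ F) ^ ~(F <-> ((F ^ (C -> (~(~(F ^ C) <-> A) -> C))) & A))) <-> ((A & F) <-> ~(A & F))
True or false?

False

Substituting A=True, C=False, F=False:
C ^ F = False ^ False = False
F ^ C = False ^ False = False
~(F ^ C) = ~False = True
~(F ^ C) <-> A = True <-> True = True
~(~(F ^ C) <-> A) = ~True = False
~(~(F ^ C) <-> A) -> C = False -> False = True
C -> (~(~(F ^ C) <-> A) -> C) = False -> True = True
F ^ (C -> (~(~(F ^ C) <-> A) -> C)) = False ^ True = True
(F ^ (C -> (~(~(F ^ C) <-> A) -> C))) & A = True & True = True
F <-> ((F ^ (C -> (~(~(F ^ C) <-> A) -> C))) & A) = False <-> True = False
~(F <-> ((F ^ (C -> (~(~(F ^ C) <-> A) -> C))) & A)) = ~False = True
(C ^ F) ^ ~(F <-> ((F ^ (C -> (~(~(F ^ C) <-> A) -> C))) & A)) = False ^ True = True
A & F = True & False = False
A & F = True & False = False
~(A & F) = ~False = True
(A & F) <-> ~(A & F) = False <-> True = False
((C ^ F) ^ ~(F <-> ((F ^ (C -> (~(~(F ^ C) <-> A) -> C))) & A))) <-> ((A & F) <-> ~(A & F)) = True <-> False = False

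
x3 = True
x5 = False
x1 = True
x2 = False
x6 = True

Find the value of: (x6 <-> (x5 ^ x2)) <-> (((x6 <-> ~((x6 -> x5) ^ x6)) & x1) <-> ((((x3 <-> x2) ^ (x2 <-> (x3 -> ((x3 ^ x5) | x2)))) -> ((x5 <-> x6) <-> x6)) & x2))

x5 ^ x2 = False ^ False = False
x6 <-> (x5 ^ x2) = True <-> False = False
x6 -> x5 = True -> False = False
(x6 -> x5) ^ x6 = False ^ True = True
~((x6 -> x5) ^ x6) = ~True = False
x6 <-> ~((x6 -> x5) ^ x6) = True <-> False = False
(x6 <-> ~((x6 -> x5) ^ x6)) & x1 = False & True = False
x3 <-> x2 = True <-> False = False
x3 ^ x5 = True ^ False = True
(x3 ^ x5) | x2 = True | False = True
x3 -> ((x3 ^ x5) | x2) = True -> True = True
x2 <-> (x3 -> ((x3 ^ x5) | x2)) = False <-> True = False
(x3 <-> x2) ^ (x2 <-> (x3 -> ((x3 ^ x5) | x2))) = False ^ False = False
x5 <-> x6 = False <-> True = False
(x5 <-> x6) <-> x6 = False <-> True = False
((x3 <-> x2) ^ (x2 <-> (x3 -> ((x3 ^ x5) | x2)))) -> ((x5 <-> x6) <-> x6) = False -> False = True
(((x3 <-> x2) ^ (x2 <-> (x3 -> ((x3 ^ x5) | x2)))) -> ((x5 <-> x6) <-> x6)) & x2 = True & False = False
((x6 <-> ~((x6 -> x5) ^ x6)) & x1) <-> ((((x3 <-> x2) ^ (x2 <-> (x3 -> ((x3 ^ x5) | x2)))) -> ((x5 <-> x6) <-> x6)) & x2) = False <-> False = True
(x6 <-> (x5 ^ x2)) <-> (((x6 <-> ~((x6 -> x5) ^ x6)) & x1) <-> ((((x3 <-> x2) ^ (x2 <-> (x3 -> ((x3 ^ x5) | x2)))) -> ((x5 <-> x6) <-> x6)) & x2)) = False <-> True = False

False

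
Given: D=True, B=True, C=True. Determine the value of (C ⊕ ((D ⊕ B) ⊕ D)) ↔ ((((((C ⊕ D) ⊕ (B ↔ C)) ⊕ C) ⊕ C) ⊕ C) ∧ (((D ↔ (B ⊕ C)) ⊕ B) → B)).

True

D ⊕ B = True ⊕ True = False
(D ⊕ B) ⊕ D = False ⊕ True = True
C ⊕ ((D ⊕ B) ⊕ D) = True ⊕ True = False
C ⊕ D = True ⊕ True = False
B ↔ C = True ↔ True = True
(C ⊕ D) ⊕ (B ↔ C) = False ⊕ True = True
((C ⊕ D) ⊕ (B ↔ C)) ⊕ C = True ⊕ True = False
(((C ⊕ D) ⊕ (B ↔ C)) ⊕ C) ⊕ C = False ⊕ True = True
((((C ⊕ D) ⊕ (B ↔ C)) ⊕ C) ⊕ C) ⊕ C = True ⊕ True = False
B ⊕ C = True ⊕ True = False
D ↔ (B ⊕ C) = True ↔ False = False
(D ↔ (B ⊕ C)) ⊕ B = False ⊕ True = True
((D ↔ (B ⊕ C)) ⊕ B) → B = True → True = True
(((((C ⊕ D) ⊕ (B ↔ C)) ⊕ C) ⊕ C) ⊕ C) ∧ (((D ↔ (B ⊕ C)) ⊕ B) → B) = False ∧ True = False
(C ⊕ ((D ⊕ B) ⊕ D)) ↔ ((((((C ⊕ D) ⊕ (B ↔ C)) ⊕ C) ⊕ C) ⊕ C) ∧ (((D ↔ (B ⊕ C)) ⊕ B) → B)) = False ↔ False = True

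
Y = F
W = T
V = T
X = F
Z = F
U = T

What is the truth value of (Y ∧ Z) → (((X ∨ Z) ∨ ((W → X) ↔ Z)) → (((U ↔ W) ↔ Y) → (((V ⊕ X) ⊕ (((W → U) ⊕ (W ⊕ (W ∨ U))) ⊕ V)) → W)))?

Y ∧ Z = F ∧ F = F
X ∨ Z = F ∨ F = F
W → X = T → F = F
(W → X) ↔ Z = F ↔ F = T
(X ∨ Z) ∨ ((W → X) ↔ Z) = F ∨ T = T
U ↔ W = T ↔ T = T
(U ↔ W) ↔ Y = T ↔ F = F
V ⊕ X = T ⊕ F = T
W → U = T → T = T
W ∨ U = T ∨ T = T
W ⊕ (W ∨ U) = T ⊕ T = F
(W → U) ⊕ (W ⊕ (W ∨ U)) = T ⊕ F = T
((W → U) ⊕ (W ⊕ (W ∨ U))) ⊕ V = T ⊕ T = F
(V ⊕ X) ⊕ (((W → U) ⊕ (W ⊕ (W ∨ U))) ⊕ V) = T ⊕ F = T
((V ⊕ X) ⊕ (((W → U) ⊕ (W ⊕ (W ∨ U))) ⊕ V)) → W = T → T = T
((U ↔ W) ↔ Y) → (((V ⊕ X) ⊕ (((W → U) ⊕ (W ⊕ (W ∨ U))) ⊕ V)) → W) = F → T = T
((X ∨ Z) ∨ ((W → X) ↔ Z)) → (((U ↔ W) ↔ Y) → (((V ⊕ X) ⊕ (((W → U) ⊕ (W ⊕ (W ∨ U))) ⊕ V)) → W)) = T → T = T
(Y ∧ Z) → (((X ∨ Z) ∨ ((W → X) ↔ Z)) → (((U ↔ W) ↔ Y) → (((V ⊕ X) ⊕ (((W → U) ⊕ (W ⊕ (W ∨ U))) ⊕ V)) → W))) = F → T = T

T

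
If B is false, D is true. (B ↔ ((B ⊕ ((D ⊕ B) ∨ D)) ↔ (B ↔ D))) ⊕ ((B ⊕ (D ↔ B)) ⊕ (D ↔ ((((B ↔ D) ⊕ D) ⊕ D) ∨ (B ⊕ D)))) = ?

F

D ⊕ B = T ⊕ F = T
(D ⊕ B) ∨ D = T ∨ T = T
B ⊕ ((D ⊕ B) ∨ D) = F ⊕ T = T
B ↔ D = F ↔ T = F
(B ⊕ ((D ⊕ B) ∨ D)) ↔ (B ↔ D) = T ↔ F = F
B ↔ ((B ⊕ ((D ⊕ B) ∨ D)) ↔ (B ↔ D)) = F ↔ F = T
D ↔ B = T ↔ F = F
B ⊕ (D ↔ B) = F ⊕ F = F
B ↔ D = F ↔ T = F
(B ↔ D) ⊕ D = F ⊕ T = T
((B ↔ D) ⊕ D) ⊕ D = T ⊕ T = F
B ⊕ D = F ⊕ T = T
(((B ↔ D) ⊕ D) ⊕ D) ∨ (B ⊕ D) = F ∨ T = T
D ↔ ((((B ↔ D) ⊕ D) ⊕ D) ∨ (B ⊕ D)) = T ↔ T = T
(B ⊕ (D ↔ B)) ⊕ (D ↔ ((((B ↔ D) ⊕ D) ⊕ D) ∨ (B ⊕ D))) = F ⊕ T = T
(B ↔ ((B ⊕ ((D ⊕ B) ∨ D)) ↔ (B ↔ D))) ⊕ ((B ⊕ (D ↔ B)) ⊕ (D ↔ ((((B ↔ D) ⊕ D) ⊕ D) ∨ (B ⊕ D)))) = T ⊕ T = F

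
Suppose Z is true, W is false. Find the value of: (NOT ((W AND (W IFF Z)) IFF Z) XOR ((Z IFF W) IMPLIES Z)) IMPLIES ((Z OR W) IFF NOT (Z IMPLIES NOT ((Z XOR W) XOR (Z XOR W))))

true

W IFF Z = false IFF true = false
W AND (W IFF Z) = false AND false = false
(W AND (W IFF Z)) IFF Z = false IFF true = false
NOT ((W AND (W IFF Z)) IFF Z) = NOT false = true
Z IFF W = true IFF false = false
(Z IFF W) IMPLIES Z = false IMPLIES true = true
NOT ((W AND (W IFF Z)) IFF Z) XOR ((Z IFF W) IMPLIES Z) = true XOR true = false
Z OR W = true OR false = true
Z XOR W = true XOR false = true
Z XOR W = true XOR false = true
(Z XOR W) XOR (Z XOR W) = true XOR true = false
NOT ((Z XOR W) XOR (Z XOR W)) = NOT false = true
Z IMPLIES NOT ((Z XOR W) XOR (Z XOR W)) = true IMPLIES true = true
NOT (Z IMPLIES NOT ((Z XOR W) XOR (Z XOR W))) = NOT true = false
(Z OR W) IFF NOT (Z IMPLIES NOT ((Z XOR W) XOR (Z XOR W))) = true IFF false = false
(NOT ((W AND (W IFF Z)) IFF Z) XOR ((Z IFF W) IMPLIES Z)) IMPLIES ((Z OR W) IFF NOT (Z IMPLIES NOT ((Z XOR W) XOR (Z XOR W)))) = false IMPLIES false = true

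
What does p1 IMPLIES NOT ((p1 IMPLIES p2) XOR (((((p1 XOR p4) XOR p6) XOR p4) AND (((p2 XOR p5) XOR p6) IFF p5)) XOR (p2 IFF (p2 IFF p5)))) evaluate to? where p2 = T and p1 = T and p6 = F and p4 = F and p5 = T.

T

Substituting p2=T, p1=T, p6=F, p4=F, p5=T:
p1 IMPLIES p2 = T IMPLIES T = T
p1 XOR p4 = T XOR F = T
(p1 XOR p4) XOR p6 = T XOR F = T
((p1 XOR p4) XOR p6) XOR p4 = T XOR F = T
p2 XOR p5 = T XOR T = F
(p2 XOR p5) XOR p6 = F XOR F = F
((p2 XOR p5) XOR p6) IFF p5 = F IFF T = F
(((p1 XOR p4) XOR p6) XOR p4) AND (((p2 XOR p5) XOR p6) IFF p5) = T AND F = F
p2 IFF p5 = T IFF T = T
p2 IFF (p2 IFF p5) = T IFF T = T
((((p1 XOR p4) XOR p6) XOR p4) AND (((p2 XOR p5) XOR p6) IFF p5)) XOR (p2 IFF (p2 IFF p5)) = F XOR T = T
(p1 IMPLIES p2) XOR (((((p1 XOR p4) XOR p6) XOR p4) AND (((p2 XOR p5) XOR p6) IFF p5)) XOR (p2 IFF (p2 IFF p5))) = T XOR T = F
NOT ((p1 IMPLIES p2) XOR (((((p1 XOR p4) XOR p6) XOR p4) AND (((p2 XOR p5) XOR p6) IFF p5)) XOR (p2 IFF (p2 IFF p5)))) = NOT F = T
p1 IMPLIES NOT ((p1 IMPLIES p2) XOR (((((p1 XOR p4) XOR p6) XOR p4) AND (((p2 XOR p5) XOR p6) IFF p5)) XOR (p2 IFF (p2 IFF p5)))) = T IMPLIES T = T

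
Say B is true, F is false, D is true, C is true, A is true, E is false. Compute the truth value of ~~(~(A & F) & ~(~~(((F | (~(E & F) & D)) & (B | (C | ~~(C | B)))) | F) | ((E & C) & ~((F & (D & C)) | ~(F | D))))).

0

A & F = 1 & 0 = 0
~(A & F) = ~0 = 1
E & F = 0 & 0 = 0
~(E & F) = ~0 = 1
~(E & F) & D = 1 & 1 = 1
F | (~(E & F) & D) = 0 | 1 = 1
C | B = 1 | 1 = 1
~(C | B) = ~1 = 0
~~(C | B) = ~0 = 1
C | ~~(C | B) = 1 | 1 = 1
B | (C | ~~(C | B)) = 1 | 1 = 1
(F | (~(E & F) & D)) & (B | (C | ~~(C | B))) = 1 & 1 = 1
((F | (~(E & F) & D)) & (B | (C | ~~(C | B)))) | F = 1 | 0 = 1
~(((F | (~(E & F) & D)) & (B | (C | ~~(C | B)))) | F) = ~1 = 0
~~(((F | (~(E & F) & D)) & (B | (C | ~~(C | B)))) | F) = ~0 = 1
E & C = 0 & 1 = 0
D & C = 1 & 1 = 1
F & (D & C) = 0 & 1 = 0
F | D = 0 | 1 = 1
~(F | D) = ~1 = 0
(F & (D & C)) | ~(F | D) = 0 | 0 = 0
~((F & (D & C)) | ~(F | D)) = ~0 = 1
(E & C) & ~((F & (D & C)) | ~(F | D)) = 0 & 1 = 0
~~(((F | (~(E & F) & D)) & (B | (C | ~~(C | B)))) | F) | ((E & C) & ~((F & (D & C)) | ~(F | D))) = 1 | 0 = 1
~(~~(((F | (~(E & F) & D)) & (B | (C | ~~(C | B)))) | F) | ((E & C) & ~((F & (D & C)) | ~(F | D)))) = ~1 = 0
~(A & F) & ~(~~(((F | (~(E & F) & D)) & (B | (C | ~~(C | B)))) | F) | ((E & C) & ~((F & (D & C)) | ~(F | D)))) = 1 & 0 = 0
~(~(A & F) & ~(~~(((F | (~(E & F) & D)) & (B | (C | ~~(C | B)))) | F) | ((E & C) & ~((F & (D & C)) | ~(F | D))))) = ~0 = 1
~~(~(A & F) & ~(~~(((F | (~(E & F) & D)) & (B | (C | ~~(C | B)))) | F) | ((E & C) & ~((F & (D & C)) | ~(F | D))))) = ~1 = 0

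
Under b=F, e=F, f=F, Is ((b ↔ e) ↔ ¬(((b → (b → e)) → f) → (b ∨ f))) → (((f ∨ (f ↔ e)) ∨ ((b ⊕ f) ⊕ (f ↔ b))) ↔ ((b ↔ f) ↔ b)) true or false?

T

Substituting b=F, e=F, f=F:
b ↔ e = F ↔ F = T
b → e = F → F = T
b → (b → e) = F → T = T
(b → (b → e)) → f = T → F = F
b ∨ f = F ∨ F = F
((b → (b → e)) → f) → (b ∨ f) = F → F = T
¬(((b → (b → e)) → f) → (b ∨ f)) = ¬T = F
(b ↔ e) ↔ ¬(((b → (b → e)) → f) → (b ∨ f)) = T ↔ F = F
f ↔ e = F ↔ F = T
f ∨ (f ↔ e) = F ∨ T = T
b ⊕ f = F ⊕ F = F
f ↔ b = F ↔ F = T
(b ⊕ f) ⊕ (f ↔ b) = F ⊕ T = T
(f ∨ (f ↔ e)) ∨ ((b ⊕ f) ⊕ (f ↔ b)) = T ∨ T = T
b ↔ f = F ↔ F = T
(b ↔ f) ↔ b = T ↔ F = F
((f ∨ (f ↔ e)) ∨ ((b ⊕ f) ⊕ (f ↔ b))) ↔ ((b ↔ f) ↔ b) = T ↔ F = F
((b ↔ e) ↔ ¬(((b → (b → e)) → f) → (b ∨ f))) → (((f ∨ (f ↔ e)) ∨ ((b ⊕ f) ⊕ (f ↔ b))) ↔ ((b ↔ f) ↔ b)) = F → F = T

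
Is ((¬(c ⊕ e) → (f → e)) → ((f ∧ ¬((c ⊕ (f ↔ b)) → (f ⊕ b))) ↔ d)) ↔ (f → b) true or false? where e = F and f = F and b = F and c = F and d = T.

Substituting e=F, f=F, b=F, c=F, d=T:
c ⊕ e = F ⊕ F = F
¬(c ⊕ e) = ¬F = T
f → e = F → F = T
¬(c ⊕ e) → (f → e) = T → T = T
f ↔ b = F ↔ F = T
c ⊕ (f ↔ b) = F ⊕ T = T
f ⊕ b = F ⊕ F = F
(c ⊕ (f ↔ b)) → (f ⊕ b) = T → F = F
¬((c ⊕ (f ↔ b)) → (f ⊕ b)) = ¬F = T
f ∧ ¬((c ⊕ (f ↔ b)) → (f ⊕ b)) = F ∧ T = F
(f ∧ ¬((c ⊕ (f ↔ b)) → (f ⊕ b))) ↔ d = F ↔ T = F
(¬(c ⊕ e) → (f → e)) → ((f ∧ ¬((c ⊕ (f ↔ b)) → (f ⊕ b))) ↔ d) = T → F = F
f → b = F → F = T
((¬(c ⊕ e) → (f → e)) → ((f ∧ ¬((c ⊕ (f ↔ b)) → (f ⊕ b))) ↔ d)) ↔ (f → b) = F ↔ T = F

F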